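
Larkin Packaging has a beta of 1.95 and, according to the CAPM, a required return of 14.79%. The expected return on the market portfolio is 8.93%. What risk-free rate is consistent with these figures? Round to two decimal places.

2.76%

E(R) = R_f + β(E(R_m) − R_f) = R_f(1 − β) + β·E(R_m)
14.79% = R_f × (1 − 1.95) + 1.95 × 8.93%
14.79% = R_f × -0.95 + 17.4135%
R_f = (14.79% − 17.4135%) / -0.95 = 2.76%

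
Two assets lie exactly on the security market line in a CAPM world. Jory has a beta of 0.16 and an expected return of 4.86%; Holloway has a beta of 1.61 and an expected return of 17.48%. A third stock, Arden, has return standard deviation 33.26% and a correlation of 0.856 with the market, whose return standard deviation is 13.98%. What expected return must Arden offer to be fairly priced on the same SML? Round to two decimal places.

MRP = (17.48% − 4.86%) / (1.61 − 0.16) = 8.7034%
R_f = 4.86% − 0.16 × 8.7034% = 3.4675%
β_Arden = ρ·σ_i/σ_m = 0.856 × 33.26 / 13.98 = 2.0365
E(R_Arden) = R_f + β × MRP = 3.4675% + 2.0365 × 8.7034% = 21.19%

21.19%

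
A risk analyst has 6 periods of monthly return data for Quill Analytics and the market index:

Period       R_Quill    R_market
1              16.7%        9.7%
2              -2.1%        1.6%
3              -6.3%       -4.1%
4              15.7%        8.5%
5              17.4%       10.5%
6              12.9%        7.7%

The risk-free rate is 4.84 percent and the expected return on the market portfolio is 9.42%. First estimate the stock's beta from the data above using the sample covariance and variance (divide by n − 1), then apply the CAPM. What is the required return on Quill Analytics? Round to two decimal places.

13.04%

Mean R_i = (16.7 − 2.1 − 6.3 + 15.7 + 17.4 + 12.9) / 6 = 9.0500%
Mean R_m = (9.7 + 1.6 − 4.1 + 8.5 + 10.5 + 7.7) / 6 = 5.6500%
Σ(R_i − R̄_i)(R_m − R̄_m) = 293.1450  ⇒  Cov = 293.1450 / 5 = 58.6290
Σ(R_m − R̄_m)² = 163.7150  ⇒  Var(R_m) = 163.7150 / 5 = 32.7430
β = Cov / Var(R_m) = 58.6290 / 32.7430 = 1.7906
MRP = 9.42% − 4.84% = 4.58%
E(R) = R_f + β × MRP = 4.84% + 1.7906 × 4.58% = 13.04%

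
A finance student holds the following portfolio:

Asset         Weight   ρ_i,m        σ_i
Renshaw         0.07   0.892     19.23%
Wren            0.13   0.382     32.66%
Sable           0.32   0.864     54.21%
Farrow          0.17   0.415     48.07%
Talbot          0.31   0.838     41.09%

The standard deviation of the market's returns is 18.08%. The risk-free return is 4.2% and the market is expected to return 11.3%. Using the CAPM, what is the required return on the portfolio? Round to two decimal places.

β_Renshaw = 0.892 × 19.23% / 18.08% = 0.9487
β_Wren = 0.382 × 32.66% / 18.08% = 0.6901
β_Sable = 0.864 × 54.21% / 18.08% = 2.5906
β_Farrow = 0.415 × 48.07% / 18.08% = 1.1034
β_Talbot = 0.838 × 41.09% / 18.08% = 1.9045
β_P = Σ w_i β_i = 0.07×0.9487 + 0.13×0.6901 + 0.32×2.5906 + 0.17×1.1034 + 0.31×1.9045 = 1.7631
MRP = 11.3% − 4.2% = 7.10%
E(R_P) = R_f + β_P × MRP = 4.2% + 1.7631 × 7.1% = 16.72%

16.72%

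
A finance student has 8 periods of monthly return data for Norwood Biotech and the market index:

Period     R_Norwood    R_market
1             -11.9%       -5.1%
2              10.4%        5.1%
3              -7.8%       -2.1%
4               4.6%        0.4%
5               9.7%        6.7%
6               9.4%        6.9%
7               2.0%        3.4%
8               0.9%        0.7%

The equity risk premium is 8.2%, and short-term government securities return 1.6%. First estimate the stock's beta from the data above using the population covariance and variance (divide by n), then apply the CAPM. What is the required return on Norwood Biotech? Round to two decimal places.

16.50%

Mean R_i = (-11.9 + 10.4 − 7.8 + 4.6 + 9.7 + 9.4 + 2.0 + 0.9) / 8 = 2.1625%
Mean R_m = (-5.1 + 5.1 − 2.1 + 0.4 + 6.7 + 6.9 + 3.4 + 0.7) / 8 = 2.0000%
Σ(R_i − R̄_i)(R_m − R̄_m) = 234.6300  ⇒  Cov = 234.6300 / 8 = 29.3288
Σ(R_m − R̄_m)² = 129.1400  ⇒  Var(R_m) = 129.1400 / 8 = 16.1425
β = Cov / Var(R_m) = 29.3288 / 16.1425 = 1.8169
E(R) = R_f + β × MRP = 1.6% + 1.8169 × 8.2% = 16.50%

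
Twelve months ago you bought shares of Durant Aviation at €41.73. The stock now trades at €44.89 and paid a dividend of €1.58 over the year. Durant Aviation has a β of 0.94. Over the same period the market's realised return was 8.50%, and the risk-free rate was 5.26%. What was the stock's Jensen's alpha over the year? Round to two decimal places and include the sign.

+3.05%

Realised HPR = (P1 + D1 − P0) / P0 = (44.89 + 1.58 − 41.73) / 41.73 = 4.74 / 41.73 = 11.3587%
MRP = 8.50% − 5.26% = 3.24%
CAPM required = R_f + β·MRP = 5.26% + 0.94 × 3.24% = 8.3056%
α = realised − required = 11.3587% − 8.3056% = +3.05%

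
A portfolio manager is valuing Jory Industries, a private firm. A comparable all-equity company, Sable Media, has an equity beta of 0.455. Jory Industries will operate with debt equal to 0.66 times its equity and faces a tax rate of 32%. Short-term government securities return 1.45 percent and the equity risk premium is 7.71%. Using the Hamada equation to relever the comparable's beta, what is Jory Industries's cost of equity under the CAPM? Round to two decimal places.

6.53%

β_L = β_U × [1 + (1 − t)(D/E)] = 0.455 × [1 + (1 − 0.32) × 0.66]
    = 0.455 × [1 + 0.68 × 0.66] = 0.455 × 1.4488 = 0.6592
E(R) = R_f + β_L × MRP = 1.45% + 0.6592 × 7.71% = 6.53%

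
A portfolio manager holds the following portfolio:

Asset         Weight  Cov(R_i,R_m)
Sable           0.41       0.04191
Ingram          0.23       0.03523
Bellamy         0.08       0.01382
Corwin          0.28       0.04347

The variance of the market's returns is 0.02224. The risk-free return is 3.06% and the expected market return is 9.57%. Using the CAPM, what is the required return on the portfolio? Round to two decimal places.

β_Sable = 0.04191 / 0.02224 = 1.8844
β_Ingram = 0.03523 / 0.02224 = 1.5841
β_Bellamy = 0.01382 / 0.02224 = 0.6214
β_Corwin = 0.04347 / 0.02224 = 1.9546
β_P = Σ w_i β_i = 0.41×1.8844 + 0.23×1.5841 + 0.08×0.6214 + 0.28×1.9546 = 1.7339
MRP = 9.57% − 3.06% = 6.51%
E(R_P) = R_f + β_P × MRP = 3.06% + 1.7339 × 6.51% = 14.35%

14.35%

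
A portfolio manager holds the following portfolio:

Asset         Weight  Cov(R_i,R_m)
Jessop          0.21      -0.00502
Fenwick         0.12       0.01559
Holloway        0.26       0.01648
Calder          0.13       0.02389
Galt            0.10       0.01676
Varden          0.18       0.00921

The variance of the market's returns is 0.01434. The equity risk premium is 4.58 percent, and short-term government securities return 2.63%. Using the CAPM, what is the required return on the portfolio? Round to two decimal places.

6.32%

β_Jessop = -0.00502 / 0.01434 = -0.3501
β_Fenwick = 0.01559 / 0.01434 = 1.0872
β_Holloway = 0.01648 / 0.01434 = 1.1492
β_Calder = 0.02389 / 0.01434 = 1.6660
β_Galt = 0.01676 / 0.01434 = 1.1688
β_Varden = 0.00921 / 0.01434 = 0.6423
β_P = Σ w_i β_i = 0.21×-0.3501 + 0.12×1.0872 + 0.26×1.1492 + 0.13×1.6660 + 0.10×1.1688 + 0.18×0.6423 = 0.8048
E(R_P) = R_f + β_P × MRP = 2.63% + 0.8048 × 4.58% = 6.32%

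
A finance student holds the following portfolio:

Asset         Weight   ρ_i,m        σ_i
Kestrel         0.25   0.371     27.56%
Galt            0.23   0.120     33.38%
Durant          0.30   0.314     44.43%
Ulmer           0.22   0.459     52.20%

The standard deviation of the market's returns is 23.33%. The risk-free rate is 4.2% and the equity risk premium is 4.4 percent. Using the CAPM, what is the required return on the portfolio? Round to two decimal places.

6.64%

β_Kestrel = 0.371 × 27.56% / 23.33% = 0.4383
β_Galt = 0.120 × 33.38% / 23.33% = 0.1717
β_Durant = 0.314 × 44.43% / 23.33% = 0.5980
β_Ulmer = 0.459 × 52.20% / 23.33% = 1.0270
β_P = Σ w_i β_i = 0.25×0.4383 + 0.23×0.1717 + 0.30×0.5980 + 0.22×1.0270 = 0.5544
E(R_P) = R_f + β_P × MRP = 4.2% + 0.5544 × 4.4% = 6.64%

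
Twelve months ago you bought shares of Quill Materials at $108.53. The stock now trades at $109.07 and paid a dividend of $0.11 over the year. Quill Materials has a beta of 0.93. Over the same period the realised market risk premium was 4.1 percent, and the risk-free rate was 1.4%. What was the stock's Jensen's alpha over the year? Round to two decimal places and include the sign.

-4.61%

Realised HPR = (P1 + D1 − P0) / P0 = (109.07 + 0.11 − 108.53) / 108.53 = 0.65 / 108.53 = 0.5989%
CAPM required = R_f + β·MRP = 1.4% + 0.93 × 4.1% = 5.2130%
α = realised − required = 0.5989% − 5.2130% = -4.61%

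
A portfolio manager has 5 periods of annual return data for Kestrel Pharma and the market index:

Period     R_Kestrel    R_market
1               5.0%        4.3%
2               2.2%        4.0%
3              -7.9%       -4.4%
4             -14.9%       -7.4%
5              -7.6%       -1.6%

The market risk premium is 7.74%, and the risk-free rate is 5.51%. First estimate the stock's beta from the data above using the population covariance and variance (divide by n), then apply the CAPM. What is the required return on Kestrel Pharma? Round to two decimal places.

Mean R_i = (5.0 + 2.2 − 7.9 − 14.9 − 7.6) / 5 = -4.6400%
Mean R_m = (4.3 + 4.0 − 4.4 − 7.4 − 1.6) / 5 = -1.0200%
Σ(R_i − R̄_i)(R_m − R̄_m) = 163.8160  ⇒  Cov = 163.8160 / 5 = 32.7632
Σ(R_m − R̄_m)² = 105.9680  ⇒  Var(R_m) = 105.9680 / 5 = 21.1936
β = Cov / Var(R_m) = 32.7632 / 21.1936 = 1.5459
E(R) = R_f + β × MRP = 5.51% + 1.5459 × 7.74% = 17.48%

17.48%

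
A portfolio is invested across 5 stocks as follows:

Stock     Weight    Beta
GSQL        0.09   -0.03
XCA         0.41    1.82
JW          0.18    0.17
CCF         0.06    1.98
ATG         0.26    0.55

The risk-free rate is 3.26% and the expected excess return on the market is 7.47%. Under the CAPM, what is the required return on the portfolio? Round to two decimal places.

β_P = Σ w_i β_i = 0.09×-0.03 + 0.41×1.82 + 0.18×0.17 + 0.06×1.98 + 0.26×0.55 = 1.0359
E(R_P) = R_f + β_P × MRP = 3.26% + 1.0359 × 7.47% = 11.00%

11.00%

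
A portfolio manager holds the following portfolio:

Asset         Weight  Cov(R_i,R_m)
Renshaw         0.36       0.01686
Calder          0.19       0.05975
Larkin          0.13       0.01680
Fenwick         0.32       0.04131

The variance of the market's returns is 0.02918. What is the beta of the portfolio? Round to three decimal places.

1.125

β_Renshaw = 0.01686 / 0.02918 = 0.5778
β_Calder = 0.05975 / 0.02918 = 2.0476
β_Larkin = 0.01680 / 0.02918 = 0.5757
β_Fenwick = 0.04131 / 0.02918 = 1.4157
β_P = Σ w_i β_i = 0.36×0.5778 + 0.19×2.0476 + 0.13×0.5757 + 0.32×1.4157 = 1.1249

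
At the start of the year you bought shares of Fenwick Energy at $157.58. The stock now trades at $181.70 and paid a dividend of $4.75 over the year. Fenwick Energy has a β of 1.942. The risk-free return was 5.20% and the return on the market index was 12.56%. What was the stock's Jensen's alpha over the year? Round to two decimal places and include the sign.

-1.17%

Realised HPR = (P1 + D1 − P0) / P0 = (181.70 + 4.75 − 157.58) / 157.58 = 28.87 / 157.58 = 18.3209%
MRP = 12.56% − 5.20% = 7.36%
CAPM required = R_f + β·MRP = 5.20% + 1.942 × 7.36% = 19.49312%
α = realised − required = 18.3209% − 19.49312% = -1.17%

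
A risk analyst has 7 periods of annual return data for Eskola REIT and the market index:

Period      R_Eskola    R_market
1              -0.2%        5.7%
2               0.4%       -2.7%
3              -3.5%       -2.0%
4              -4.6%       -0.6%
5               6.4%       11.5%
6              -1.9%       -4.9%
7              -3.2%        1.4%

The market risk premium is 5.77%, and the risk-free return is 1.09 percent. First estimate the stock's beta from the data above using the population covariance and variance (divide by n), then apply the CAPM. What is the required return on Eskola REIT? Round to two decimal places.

Mean R_i = (-0.2 + 0.4 − 3.5 − 4.6 + 6.4 − 1.9 − 3.2) / 7 = -0.9429%
Mean R_m = (5.7 − 2.7 − 2.0 − 0.6 + 11.5 − 4.9 + 1.4) / 7 = 1.2000%
Σ(R_i − R̄_i)(R_m − R̄_m) = 93.8900  ⇒  Cov = 93.8900 / 7 = 13.4129
Σ(R_m − R̄_m)² = 192.2800  ⇒  Var(R_m) = 192.2800 / 7 = 27.4686
β = Cov / Var(R_m) = 13.4129 / 27.4686 = 0.4883
E(R) = R_f + β × MRP = 1.09% + 0.4883 × 5.77% = 3.91%

3.91%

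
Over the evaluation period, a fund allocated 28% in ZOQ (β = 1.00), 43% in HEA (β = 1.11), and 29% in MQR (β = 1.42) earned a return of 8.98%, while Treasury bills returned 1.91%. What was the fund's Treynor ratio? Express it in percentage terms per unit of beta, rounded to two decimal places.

β_P = 0.28×1.00 + 0.43×1.11 + 0.29×1.42 = 1.1691
Treynor = (R_P − R_f) / β_P = (8.98% − 1.91%) / 1.1691 = 7.07% / 1.1691 = 6.05%

6.05%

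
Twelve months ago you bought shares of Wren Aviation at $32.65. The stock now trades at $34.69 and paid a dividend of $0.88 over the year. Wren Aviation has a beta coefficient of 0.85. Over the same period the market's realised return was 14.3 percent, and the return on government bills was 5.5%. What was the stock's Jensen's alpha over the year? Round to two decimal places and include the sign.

Realised HPR = (P1 + D1 − P0) / P0 = (34.69 + 0.88 − 32.65) / 32.65 = 2.92 / 32.65 = 8.9433%
MRP = 14.3% − 5.5% = 8.80%
CAPM required = R_f + β·MRP = 5.5% + 0.85 × 8.8% = 12.9800%
α = realised − required = 8.9433% − 12.9800% = -4.04%

-4.04%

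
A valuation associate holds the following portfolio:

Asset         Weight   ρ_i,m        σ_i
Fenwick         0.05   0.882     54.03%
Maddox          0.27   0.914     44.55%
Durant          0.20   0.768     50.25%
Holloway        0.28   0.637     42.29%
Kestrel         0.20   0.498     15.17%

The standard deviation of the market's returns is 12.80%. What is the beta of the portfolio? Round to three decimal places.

β_Fenwick = 0.882 × 54.03% / 12.80% = 3.7230
β_Maddox = 0.914 × 44.55% / 12.80% = 3.1811
β_Durant = 0.768 × 50.25% / 12.80% = 3.0150
β_Holloway = 0.637 × 42.29% / 12.80% = 2.1046
β_Kestrel = 0.498 × 15.17% / 12.80% = 0.5902
β_P = Σ w_i β_i = 0.05×3.7230 + 0.27×3.1811 + 0.20×3.0150 + 0.28×2.1046 + 0.20×0.5902 = 2.3554

2.355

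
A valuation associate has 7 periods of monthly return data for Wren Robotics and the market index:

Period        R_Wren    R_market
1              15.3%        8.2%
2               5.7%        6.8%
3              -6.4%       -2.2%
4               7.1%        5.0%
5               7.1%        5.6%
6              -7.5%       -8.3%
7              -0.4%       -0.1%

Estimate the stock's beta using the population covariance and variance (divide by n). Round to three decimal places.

Mean R_i = (15.3 + 5.7 − 6.4 + 7.1 + 7.1 − 7.5 − 0.4) / 7 = 2.9857%
Mean R_m = (8.2 + 6.8 − 2.2 + 5.0 + 5.6 − 8.3 − 0.1) / 7 = 2.1429%
Σ(R_i − R̄_i)(R_m − R̄_m) = 271.0643  ⇒  Cov = 271.0643 / 7 = 38.7235
Σ(R_m − R̄_m)² = 211.4371  ⇒  Var(R_m) = 211.4371 / 7 = 30.2053
β = Cov / Var(R_m) = 38.7235 / 30.2053 = 1.2820

1.282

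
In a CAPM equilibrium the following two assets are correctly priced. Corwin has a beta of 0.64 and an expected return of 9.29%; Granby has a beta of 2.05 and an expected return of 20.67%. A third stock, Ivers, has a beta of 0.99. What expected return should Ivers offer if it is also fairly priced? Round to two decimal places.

12.11%

MRP (SML slope) = (20.67% − 9.29%) / (2.05 − 0.64) = 11.38% / 1.41 = 8.0709%
R_f (intercept) = 9.29% − 0.64 × 8.0709% = 4.1246%
E(R_Ivers) = R_f + β × MRP = 4.1246% + 0.99 × 8.0709% = 12.11%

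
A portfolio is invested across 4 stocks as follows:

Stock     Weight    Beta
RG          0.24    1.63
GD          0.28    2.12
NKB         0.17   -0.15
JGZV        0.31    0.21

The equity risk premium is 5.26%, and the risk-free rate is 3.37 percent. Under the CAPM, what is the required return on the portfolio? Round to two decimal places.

8.76%

β_P = Σ w_i β_i = 0.24×1.63 + 0.28×2.12 + 0.17×-0.15 + 0.31×0.21 = 1.0244
E(R_P) = R_f + β_P × MRP = 3.37% + 1.0244 × 5.26% = 8.76%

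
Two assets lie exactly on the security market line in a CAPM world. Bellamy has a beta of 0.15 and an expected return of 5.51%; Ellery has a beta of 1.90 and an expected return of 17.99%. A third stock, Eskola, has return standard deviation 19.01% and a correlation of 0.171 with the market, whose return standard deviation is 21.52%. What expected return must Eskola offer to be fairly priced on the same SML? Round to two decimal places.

5.52%

MRP = (17.99% − 5.51%) / (1.90 − 0.15) = 7.1314%
R_f = 5.51% − 0.15 × 7.1314% = 4.4403%
β_Eskola = ρ·σ_i/σ_m = 0.171 × 19.01 / 21.52 = 0.1511
E(R_Eskola) = R_f + β × MRP = 4.4403% + 0.1511 × 7.1314% = 5.52%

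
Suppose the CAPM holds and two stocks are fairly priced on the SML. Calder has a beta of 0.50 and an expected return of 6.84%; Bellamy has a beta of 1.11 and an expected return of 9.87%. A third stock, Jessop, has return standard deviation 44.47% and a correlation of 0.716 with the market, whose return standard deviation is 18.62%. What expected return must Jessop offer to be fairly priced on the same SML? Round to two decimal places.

12.85%

MRP = (9.87% − 6.84%) / (1.11 − 0.50) = 4.9672%
R_f = 6.84% − 0.50 × 4.9672% = 4.3564%
β_Jessop = ρ·σ_i/σ_m = 0.716 × 44.47 / 18.62 = 1.7100
E(R_Jessop) = R_f + β × MRP = 4.3564% + 1.7100 × 4.9672% = 12.85%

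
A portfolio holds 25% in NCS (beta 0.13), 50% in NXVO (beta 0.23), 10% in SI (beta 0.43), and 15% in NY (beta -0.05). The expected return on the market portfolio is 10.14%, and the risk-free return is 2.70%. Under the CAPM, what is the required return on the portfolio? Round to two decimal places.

β_P = Σ w_i β_i = 0.25×0.13 + 0.50×0.23 + 0.10×0.43 + 0.15×-0.05 = 0.1830
MRP = 10.14% − 2.70% = 7.44%
E(R_P) = R_f + β_P × MRP = 2.70% + 0.1830 × 7.44% = 4.06%

4.06%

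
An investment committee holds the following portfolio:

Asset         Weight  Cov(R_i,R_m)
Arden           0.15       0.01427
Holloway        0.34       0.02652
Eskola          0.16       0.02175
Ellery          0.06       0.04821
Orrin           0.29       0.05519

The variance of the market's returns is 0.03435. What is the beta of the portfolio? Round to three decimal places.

0.976

β_Arden = 0.01427 / 0.03435 = 0.4154
β_Holloway = 0.02652 / 0.03435 = 0.7721
β_Eskola = 0.02175 / 0.03435 = 0.6332
β_Ellery = 0.04821 / 0.03435 = 1.4035
β_Orrin = 0.05519 / 0.03435 = 1.6067
β_P = Σ w_i β_i = 0.15×0.4154 + 0.34×0.7721 + 0.16×0.6332 + 0.06×1.4035 + 0.29×1.6067 = 0.9763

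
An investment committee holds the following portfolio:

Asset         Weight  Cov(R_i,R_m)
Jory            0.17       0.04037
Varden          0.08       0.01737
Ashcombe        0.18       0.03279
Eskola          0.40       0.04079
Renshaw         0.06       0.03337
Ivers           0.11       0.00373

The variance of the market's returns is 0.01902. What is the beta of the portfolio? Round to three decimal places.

β_Jory = 0.04037 / 0.01902 = 2.1225
β_Varden = 0.01737 / 0.01902 = 0.9132
β_Ashcombe = 0.03279 / 0.01902 = 1.7240
β_Eskola = 0.04079 / 0.01902 = 2.1446
β_Renshaw = 0.03337 / 0.01902 = 1.7545
β_Ivers = 0.00373 / 0.01902 = 0.1961
β_P = Σ w_i β_i = 0.17×2.1225 + 0.08×0.9132 + 0.18×1.7240 + 0.40×2.1446 + 0.06×1.7545 + 0.11×0.1961 = 1.7289

1.729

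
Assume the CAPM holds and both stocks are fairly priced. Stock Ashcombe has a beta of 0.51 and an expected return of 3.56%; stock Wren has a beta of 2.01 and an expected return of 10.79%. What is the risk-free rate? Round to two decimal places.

Both satisfy E(R) = R_f + β·MRP, so the slope of the SML is
MRP = (10.79% − 3.56%) / (2.01 − 0.51) = 7.23% / 1.50 = 4.8200%
R_f = E(R_Ashcombe) − β_Ashcombe·MRP = 3.56% − 0.51 × 4.8200% = 1.1018%

1.10%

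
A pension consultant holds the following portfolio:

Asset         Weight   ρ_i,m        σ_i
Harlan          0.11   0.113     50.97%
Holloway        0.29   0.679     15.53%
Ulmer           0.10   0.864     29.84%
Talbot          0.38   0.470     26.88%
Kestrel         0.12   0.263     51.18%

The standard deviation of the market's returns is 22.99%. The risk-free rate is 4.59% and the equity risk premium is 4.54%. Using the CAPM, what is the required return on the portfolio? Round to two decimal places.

7.10%

β_Harlan = 0.113 × 50.97% / 22.99% = 0.2505
β_Holloway = 0.679 × 15.53% / 22.99% = 0.4587
β_Ulmer = 0.864 × 29.84% / 22.99% = 1.1214
β_Talbot = 0.470 × 26.88% / 22.99% = 0.5495
β_Kestrel = 0.263 × 51.18% / 22.99% = 0.5855
β_P = Σ w_i β_i = 0.11×0.2505 + 0.29×0.4587 + 0.10×1.1214 + 0.38×0.5495 + 0.12×0.5855 = 0.5518
E(R_P) = R_f + β_P × MRP = 4.59% + 0.5518 × 4.54% = 7.10%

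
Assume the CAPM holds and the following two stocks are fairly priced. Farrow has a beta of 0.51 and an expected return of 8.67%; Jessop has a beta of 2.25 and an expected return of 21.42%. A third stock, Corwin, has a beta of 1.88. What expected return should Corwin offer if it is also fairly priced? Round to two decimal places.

MRP (SML slope) = (21.42% − 8.67%) / (2.25 − 0.51) = 12.75% / 1.74 = 7.3276%
R_f (intercept) = 8.67% − 0.51 × 7.3276% = 4.9329%
E(R_Corwin) = R_f + β × MRP = 4.9329% + 1.88 × 7.3276% = 18.71%

18.71%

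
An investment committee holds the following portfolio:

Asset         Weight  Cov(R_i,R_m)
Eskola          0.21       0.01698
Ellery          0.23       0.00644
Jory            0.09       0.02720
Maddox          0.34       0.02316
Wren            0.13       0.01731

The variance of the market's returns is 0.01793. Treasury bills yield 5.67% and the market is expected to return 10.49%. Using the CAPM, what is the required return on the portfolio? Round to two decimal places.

β_Eskola = 0.01698 / 0.01793 = 0.9470
β_Ellery = 0.00644 / 0.01793 = 0.3592
β_Jory = 0.02720 / 0.01793 = 1.5170
β_Maddox = 0.02316 / 0.01793 = 1.2917
β_Wren = 0.01731 / 0.01793 = 0.9654
β_P = Σ w_i β_i = 0.21×0.9470 + 0.23×0.3592 + 0.09×1.5170 + 0.34×1.2917 + 0.13×0.9654 = 0.9827
MRP = 10.49% − 5.67% = 4.82%
E(R_P) = R_f + β_P × MRP = 5.67% + 0.9827 × 4.82% = 10.41%

10.41%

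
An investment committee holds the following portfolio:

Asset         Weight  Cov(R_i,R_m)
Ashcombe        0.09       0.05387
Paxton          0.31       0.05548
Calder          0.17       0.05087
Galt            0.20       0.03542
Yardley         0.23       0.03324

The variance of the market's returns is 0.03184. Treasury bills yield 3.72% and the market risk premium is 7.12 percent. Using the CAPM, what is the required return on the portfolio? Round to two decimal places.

β_Ashcombe = 0.05387 / 0.03184 = 1.6919
β_Paxton = 0.05548 / 0.03184 = 1.7425
β_Calder = 0.05087 / 0.03184 = 1.5977
β_Galt = 0.03542 / 0.03184 = 1.1124
β_Yardley = 0.03324 / 0.03184 = 1.0440
β_P = Σ w_i β_i = 0.09×1.6919 + 0.31×1.7425 + 0.17×1.5977 + 0.20×1.1124 + 0.23×1.0440 = 1.4267
E(R_P) = R_f + β_P × MRP = 3.72% + 1.4267 × 7.12% = 13.88%

13.88%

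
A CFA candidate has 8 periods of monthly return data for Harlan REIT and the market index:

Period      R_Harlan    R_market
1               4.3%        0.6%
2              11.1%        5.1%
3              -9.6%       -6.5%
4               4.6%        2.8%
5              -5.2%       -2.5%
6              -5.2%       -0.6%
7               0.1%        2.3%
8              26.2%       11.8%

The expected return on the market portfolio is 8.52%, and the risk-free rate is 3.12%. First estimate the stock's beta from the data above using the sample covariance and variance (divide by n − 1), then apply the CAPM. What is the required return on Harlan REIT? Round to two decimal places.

Mean R_i = (4.3 + 11.1 − 9.6 + 4.6 − 5.2 − 5.2 + 0.1 + 26.2) / 8 = 3.2875%
Mean R_m = (0.6 + 5.1 − 6.5 + 2.8 − 2.5 − 0.6 + 2.3 + 11.8) / 8 = 1.6250%
Σ(R_i − R̄_i)(R_m − R̄_m) = 417.2425  ⇒  Cov = 417.2425 / 7 = 59.6061
Σ(R_m − R̄_m)² = 206.4750  ⇒  Var(R_m) = 206.4750 / 7 = 29.4964
β = Cov / Var(R_m) = 59.6061 / 29.4964 = 2.0208
MRP = 8.52% − 3.12% = 5.40%
E(R) = R_f + β × MRP = 3.12% + 2.0208 × 5.40% = 14.03%

14.03%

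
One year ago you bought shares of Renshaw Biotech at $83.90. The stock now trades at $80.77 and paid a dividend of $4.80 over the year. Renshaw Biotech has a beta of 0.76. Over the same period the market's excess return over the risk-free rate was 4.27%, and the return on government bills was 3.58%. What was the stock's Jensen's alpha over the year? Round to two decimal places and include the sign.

-4.83%

Realised HPR = (P1 + D1 − P0) / P0 = (80.77 + 4.80 − 83.90) / 83.90 = 1.67 / 83.90 = 1.9905%
CAPM required = R_f + β·MRP = 3.58% + 0.76 × 4.27% = 6.8252%
α = realised − required = 1.9905% − 6.8252% = -4.83%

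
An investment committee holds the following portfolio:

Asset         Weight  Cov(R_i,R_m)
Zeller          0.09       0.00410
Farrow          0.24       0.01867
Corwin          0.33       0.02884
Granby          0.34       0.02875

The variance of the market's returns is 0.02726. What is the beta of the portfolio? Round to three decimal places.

β_Zeller = 0.00410 / 0.02726 = 0.1504
β_Farrow = 0.01867 / 0.02726 = 0.6849
β_Corwin = 0.02884 / 0.02726 = 1.0580
β_Granby = 0.02875 / 0.02726 = 1.0547
β_P = Σ w_i β_i = 0.09×0.1504 + 0.24×0.6849 + 0.33×1.0580 + 0.34×1.0547 = 0.8857

0.886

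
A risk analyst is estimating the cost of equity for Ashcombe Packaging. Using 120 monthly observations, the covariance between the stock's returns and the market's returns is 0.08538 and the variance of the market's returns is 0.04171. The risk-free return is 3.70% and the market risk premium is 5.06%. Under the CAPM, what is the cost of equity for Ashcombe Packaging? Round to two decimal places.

14.06%

β = Cov(R_i, R_m) / Var(R_m) = 0.08538 / 0.04171 = 2.0470
E(R) = R_f + β × MRP = 3.70% + 2.0470 × 5.06% = 14.06%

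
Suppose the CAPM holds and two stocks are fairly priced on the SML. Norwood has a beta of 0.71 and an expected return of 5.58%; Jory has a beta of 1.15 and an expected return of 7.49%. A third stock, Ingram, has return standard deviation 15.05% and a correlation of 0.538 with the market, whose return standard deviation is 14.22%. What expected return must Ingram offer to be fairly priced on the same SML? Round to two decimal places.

MRP = (7.49% − 5.58%) / (1.15 − 0.71) = 4.3409%
R_f = 5.58% − 0.71 × 4.3409% = 2.4980%
β_Ingram = ρ·σ_i/σ_m = 0.538 × 15.05 / 14.22 = 0.5694
E(R_Ingram) = R_f + β × MRP = 2.4980% + 0.5694 × 4.3409% = 4.97%

4.97%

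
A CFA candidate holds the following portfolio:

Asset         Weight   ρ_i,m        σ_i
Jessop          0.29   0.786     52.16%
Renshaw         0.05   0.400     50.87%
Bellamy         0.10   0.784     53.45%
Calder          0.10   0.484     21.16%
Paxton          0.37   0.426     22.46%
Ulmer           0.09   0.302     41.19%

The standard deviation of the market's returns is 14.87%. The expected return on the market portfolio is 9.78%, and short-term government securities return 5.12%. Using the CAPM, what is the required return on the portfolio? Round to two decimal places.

12.26%

β_Jessop = 0.786 × 52.16% / 14.87% = 2.7571
β_Renshaw = 0.400 × 50.87% / 14.87% = 1.3684
β_Bellamy = 0.784 × 53.45% / 14.87% = 2.8181
β_Calder = 0.484 × 21.16% / 14.87% = 0.6887
β_Paxton = 0.426 × 22.46% / 14.87% = 0.6434
β_Ulmer = 0.302 × 41.19% / 14.87% = 0.8365
β_P = Σ w_i β_i = 0.29×2.7571 + 0.05×1.3684 + 0.10×2.8181 + 0.10×0.6887 + 0.37×0.6434 + 0.09×0.8365 = 1.5320
MRP = 9.78% − 5.12% = 4.66%
E(R_P) = R_f + β_P × MRP = 5.12% + 1.5320 × 4.66% = 12.26%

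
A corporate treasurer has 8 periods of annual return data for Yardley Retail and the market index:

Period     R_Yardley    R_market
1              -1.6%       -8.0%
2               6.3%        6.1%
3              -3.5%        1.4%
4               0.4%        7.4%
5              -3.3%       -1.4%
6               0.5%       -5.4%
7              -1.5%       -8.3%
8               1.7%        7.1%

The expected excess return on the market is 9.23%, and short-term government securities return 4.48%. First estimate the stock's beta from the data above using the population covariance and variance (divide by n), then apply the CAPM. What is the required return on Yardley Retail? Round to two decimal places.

Mean R_i = (-1.6 + 6.3 − 3.5 + 0.4 − 3.3 + 0.5 − 1.5 + 1.7) / 8 = -0.1250%
Mean R_m = (-8.0 + 6.1 + 1.4 + 7.4 − 1.4 − 5.4 − 8.3 + 7.1) / 8 = -0.1375%
Σ(R_i − R̄_i)(R_m − R̄_m) = 75.5925  ⇒  Cov = 75.5925 / 8 = 9.4491
Σ(R_m − R̄_m)² = 308.1988  ⇒  Var(R_m) = 308.1988 / 8 = 38.5249
β = Cov / Var(R_m) = 9.4491 / 38.5249 = 0.2453
E(R) = R_f + β × MRP = 4.48% + 0.2453 × 9.23% = 6.74%

6.74%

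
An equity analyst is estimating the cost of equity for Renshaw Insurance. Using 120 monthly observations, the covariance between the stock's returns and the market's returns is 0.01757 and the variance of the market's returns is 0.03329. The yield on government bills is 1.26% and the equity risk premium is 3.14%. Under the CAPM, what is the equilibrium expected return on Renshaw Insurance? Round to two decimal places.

2.92%

β = Cov(R_i, R_m) / Var(R_m) = 0.01757 / 0.03329 = 0.5278
E(R) = R_f + β × MRP = 1.26% + 0.5278 × 3.14% = 2.92%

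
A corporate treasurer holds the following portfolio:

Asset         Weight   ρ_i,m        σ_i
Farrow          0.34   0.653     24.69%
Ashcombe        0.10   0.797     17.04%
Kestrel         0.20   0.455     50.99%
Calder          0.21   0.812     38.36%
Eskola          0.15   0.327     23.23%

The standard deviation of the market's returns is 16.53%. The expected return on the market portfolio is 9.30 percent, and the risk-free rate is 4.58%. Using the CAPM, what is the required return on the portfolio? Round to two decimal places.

10.05%

β_Farrow = 0.653 × 24.69% / 16.53% = 0.9754
β_Ashcombe = 0.797 × 17.04% / 16.53% = 0.8216
β_Kestrel = 0.455 × 50.99% / 16.53% = 1.4035
β_Calder = 0.812 × 38.36% / 16.53% = 1.8844
β_Eskola = 0.327 × 23.23% / 16.53% = 0.4595
β_P = Σ w_i β_i = 0.34×0.9754 + 0.10×0.8216 + 0.20×1.4035 + 0.21×1.8844 + 0.15×0.4595 = 1.1591
MRP = 9.30% − 4.58% = 4.72%
E(R_P) = R_f + β_P × MRP = 4.58% + 1.1591 × 4.72% = 10.05%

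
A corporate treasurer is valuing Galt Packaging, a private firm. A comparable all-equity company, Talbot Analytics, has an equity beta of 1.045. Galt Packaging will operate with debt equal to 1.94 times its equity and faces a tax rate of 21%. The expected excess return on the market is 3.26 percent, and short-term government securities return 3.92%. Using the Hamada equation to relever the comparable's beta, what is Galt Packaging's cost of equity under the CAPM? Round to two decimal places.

12.55%

β_L = β_U × [1 + (1 − t)(D/E)] = 1.045 × [1 + (1 − 0.21) × 1.94]
    = 1.045 × [1 + 0.79 × 1.94] = 1.045 × 2.5326 = 2.6466
E(R) = R_f + β_L × MRP = 3.92% + 2.6466 × 3.26% = 12.55%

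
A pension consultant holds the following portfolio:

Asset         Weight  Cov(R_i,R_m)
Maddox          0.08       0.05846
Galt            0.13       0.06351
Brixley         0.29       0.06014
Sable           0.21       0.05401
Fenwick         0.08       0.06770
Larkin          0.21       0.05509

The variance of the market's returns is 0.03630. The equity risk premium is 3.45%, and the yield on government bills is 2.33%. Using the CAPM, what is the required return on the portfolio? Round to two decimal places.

7.91%

β_Maddox = 0.05846 / 0.03630 = 1.6105
β_Galt = 0.06351 / 0.03630 = 1.7496
β_Brixley = 0.06014 / 0.03630 = 1.6567
β_Sable = 0.05401 / 0.03630 = 1.4879
β_Fenwick = 0.06770 / 0.03630 = 1.8650
β_Larkin = 0.05509 / 0.03630 = 1.5176
β_P = Σ w_i β_i = 0.08×1.6105 + 0.13×1.7496 + 0.29×1.6567 + 0.21×1.4879 + 0.08×1.8650 + 0.21×1.5176 = 1.6171
E(R_P) = R_f + β_P × MRP = 2.33% + 1.6171 × 3.45% = 7.91%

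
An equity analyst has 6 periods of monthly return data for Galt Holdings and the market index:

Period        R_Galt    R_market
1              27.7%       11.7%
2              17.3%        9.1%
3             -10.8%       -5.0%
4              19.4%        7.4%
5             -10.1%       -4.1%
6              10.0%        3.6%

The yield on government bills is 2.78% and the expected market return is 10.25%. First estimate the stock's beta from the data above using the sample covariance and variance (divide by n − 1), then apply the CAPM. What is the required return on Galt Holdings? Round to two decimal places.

19.79%

Mean R_i = (27.7 + 17.3 − 10.8 + 19.4 − 10.1 + 10.0) / 6 = 8.9167%
Mean R_m = (11.7 + 9.1 − 5.0 + 7.4 − 4.1 + 3.6) / 6 = 3.7833%
Σ(R_i − R̄_i)(R_m − R̄_m) = 554.0817  ⇒  Cov = 554.0817 / 5 = 110.8163
Σ(R_m − R̄_m)² = 243.3483  ⇒  Var(R_m) = 243.3483 / 5 = 48.6697
β = Cov / Var(R_m) = 110.8163 / 48.6697 = 2.2769
MRP = 10.25% − 2.78% = 7.47%
E(R) = R_f + β × MRP = 2.78% + 2.2769 × 7.47% = 19.79%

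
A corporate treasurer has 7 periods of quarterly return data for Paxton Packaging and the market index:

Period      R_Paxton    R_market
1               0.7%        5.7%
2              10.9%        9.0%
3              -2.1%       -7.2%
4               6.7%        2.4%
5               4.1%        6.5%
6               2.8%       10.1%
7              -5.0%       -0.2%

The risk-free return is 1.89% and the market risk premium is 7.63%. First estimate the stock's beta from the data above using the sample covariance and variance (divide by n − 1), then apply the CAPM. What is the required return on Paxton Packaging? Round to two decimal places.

Mean R_i = (0.7 + 10.9 − 2.1 + 6.7 + 4.1 + 2.8 − 5.0) / 7 = 2.5857%
Mean R_m = (5.7 + 9.0 − 7.2 + 2.4 + 6.5 + 10.1 − 0.2) / 7 = 3.7571%
Σ(R_i − R̄_i)(R_m − R̄_m) = 121.2157  ⇒  Cov = 121.2157 / 6 = 20.2026
Σ(R_m − R̄_m)² = 216.5771  ⇒  Var(R_m) = 216.5771 / 6 = 36.0962
β = Cov / Var(R_m) = 20.2026 / 36.0962 = 0.5597
E(R) = R_f + β × MRP = 1.89% + 0.5597 × 7.63% = 6.16%

6.16%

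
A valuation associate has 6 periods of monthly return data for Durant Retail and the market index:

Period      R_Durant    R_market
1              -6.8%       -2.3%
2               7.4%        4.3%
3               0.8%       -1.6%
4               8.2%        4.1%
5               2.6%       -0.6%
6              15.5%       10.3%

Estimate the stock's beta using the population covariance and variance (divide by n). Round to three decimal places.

1.486

Mean R_i = (-6.8 + 7.4 + 0.8 + 8.2 + 2.6 + 15.5) / 6 = 4.6167%
Mean R_m = (-2.3 + 4.3 − 1.6 + 4.1 − 0.6 + 10.3) / 6 = 2.3667%
Σ(R_i − R̄_i)(R_m − R̄_m) = 172.3333  ⇒  Cov = 172.3333 / 6 = 28.7222
Σ(R_m − R̄_m)² = 115.9933  ⇒  Var(R_m) = 115.9933 / 6 = 19.3322
β = Cov / Var(R_m) = 28.7222 / 19.3322 = 1.4857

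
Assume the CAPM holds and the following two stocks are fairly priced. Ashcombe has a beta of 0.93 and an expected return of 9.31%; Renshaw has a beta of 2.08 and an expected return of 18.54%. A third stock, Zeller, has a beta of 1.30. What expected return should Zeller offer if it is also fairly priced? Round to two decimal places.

MRP (SML slope) = (18.54% − 9.31%) / (2.08 − 0.93) = 9.23% / 1.15 = 8.0261%
R_f (intercept) = 9.31% − 0.93 × 8.0261% = 1.8457%
E(R_Zeller) = R_f + β × MRP = 1.8457% + 1.30 × 8.0261% = 12.28%

12.28%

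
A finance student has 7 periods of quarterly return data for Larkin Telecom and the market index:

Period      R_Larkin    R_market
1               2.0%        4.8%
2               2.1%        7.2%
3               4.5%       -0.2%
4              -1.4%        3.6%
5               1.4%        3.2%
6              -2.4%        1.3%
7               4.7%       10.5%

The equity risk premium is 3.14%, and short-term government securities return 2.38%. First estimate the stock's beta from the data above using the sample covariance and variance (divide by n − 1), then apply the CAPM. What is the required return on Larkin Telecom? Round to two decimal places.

Mean R_i = (2.0 + 2.1 + 4.5 − 1.4 + 1.4 − 2.4 + 4.7) / 7 = 1.5571%
Mean R_m = (4.8 + 7.2 − 0.2 + 3.6 + 3.2 + 1.3 + 10.5) / 7 = 4.3429%
Σ(R_i − R̄_i)(R_m − R̄_m) = 22.1529  ⇒  Cov = 22.1529 / 6 = 3.6922
Σ(R_m − R̄_m)² = 78.0371  ⇒  Var(R_m) = 78.0371 / 6 = 13.0062
β = Cov / Var(R_m) = 3.6922 / 13.0062 = 0.2839
E(R) = R_f + β × MRP = 2.38% + 0.2839 × 3.14% = 3.27%

3.27%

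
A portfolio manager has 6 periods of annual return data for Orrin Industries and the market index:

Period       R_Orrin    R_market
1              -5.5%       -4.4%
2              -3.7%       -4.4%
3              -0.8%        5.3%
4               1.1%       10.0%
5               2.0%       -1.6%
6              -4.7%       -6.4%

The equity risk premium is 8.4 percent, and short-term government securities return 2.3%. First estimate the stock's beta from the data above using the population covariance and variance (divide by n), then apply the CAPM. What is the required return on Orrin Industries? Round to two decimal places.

Mean R_i = (-5.5 − 3.7 − 0.8 + 1.1 + 2.0 − 4.7) / 6 = -1.9333%
Mean R_m = (-4.4 − 4.4 + 5.3 + 10.0 − 1.6 − 6.4) / 6 = -0.2500%
Σ(R_i − R̄_i)(R_m − R̄_m) = 71.2200  ⇒  Cov = 71.2200 / 6 = 11.8700
Σ(R_m − R̄_m)² = 209.9550  ⇒  Var(R_m) = 209.9550 / 6 = 34.9925
β = Cov / Var(R_m) = 11.8700 / 34.9925 = 0.3392
E(R) = R_f + β × MRP = 2.3% + 0.3392 × 8.4% = 5.15%

5.15%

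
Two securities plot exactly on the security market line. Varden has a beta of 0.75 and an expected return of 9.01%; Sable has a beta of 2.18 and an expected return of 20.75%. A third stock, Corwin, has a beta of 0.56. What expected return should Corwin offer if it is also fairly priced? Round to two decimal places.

MRP (SML slope) = (20.75% − 9.01%) / (2.18 − 0.75) = 11.74% / 1.43 = 8.2098%
R_f (intercept) = 9.01% − 0.75 × 8.2098% = 2.8527%
E(R_Corwin) = R_f + β × MRP = 2.8527% + 0.56 × 8.2098% = 7.45%

7.45%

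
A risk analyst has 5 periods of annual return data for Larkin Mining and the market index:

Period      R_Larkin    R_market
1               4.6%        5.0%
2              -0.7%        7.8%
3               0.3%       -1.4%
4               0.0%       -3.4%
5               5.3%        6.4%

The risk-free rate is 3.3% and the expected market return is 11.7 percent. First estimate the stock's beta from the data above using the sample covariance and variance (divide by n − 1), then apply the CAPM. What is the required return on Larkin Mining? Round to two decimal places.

Mean R_i = (4.6 − 0.7 + 0.3 + 0.0 + 5.3) / 5 = 1.9000%
Mean R_m = (5.0 + 7.8 − 1.4 − 3.4 + 6.4) / 5 = 2.8800%
Σ(R_i − R̄_i)(R_m − R̄_m) = 23.6800  ⇒  Cov = 23.6800 / 4 = 5.9200
Σ(R_m − R̄_m)² = 98.8480  ⇒  Var(R_m) = 98.8480 / 4 = 24.7120
β = Cov / Var(R_m) = 5.9200 / 24.7120 = 0.2396
MRP = 11.7% − 3.3% = 8.40%
E(R) = R_f + β × MRP = 3.3% + 0.2396 × 8.4% = 5.31%

5.31%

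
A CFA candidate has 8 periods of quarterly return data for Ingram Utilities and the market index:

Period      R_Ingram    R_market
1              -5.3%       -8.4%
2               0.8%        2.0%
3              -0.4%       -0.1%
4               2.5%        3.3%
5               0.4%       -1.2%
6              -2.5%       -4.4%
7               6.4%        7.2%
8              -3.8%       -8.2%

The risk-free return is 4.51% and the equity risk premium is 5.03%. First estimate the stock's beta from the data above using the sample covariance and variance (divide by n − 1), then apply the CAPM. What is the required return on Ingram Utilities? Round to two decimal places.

Mean R_i = (-5.3 + 0.8 − 0.4 + 2.5 + 0.4 − 2.5 + 6.4 − 3.8) / 8 = -0.2375%
Mean R_m = (-8.4 + 2.0 − 0.1 + 3.3 − 1.2 − 4.4 + 7.2 − 8.2) / 8 = -1.2250%
Σ(R_i − R̄_i)(R_m − R̄_m) = 139.8425  ⇒  Cov = 139.8425 / 7 = 19.9775
Σ(R_m − R̄_m)² = 213.3350  ⇒  Var(R_m) = 213.3350 / 7 = 30.4764
β = Cov / Var(R_m) = 19.9775 / 30.4764 = 0.6555
E(R) = R_f + β × MRP = 4.51% + 0.6555 × 5.03% = 7.81%

7.81%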